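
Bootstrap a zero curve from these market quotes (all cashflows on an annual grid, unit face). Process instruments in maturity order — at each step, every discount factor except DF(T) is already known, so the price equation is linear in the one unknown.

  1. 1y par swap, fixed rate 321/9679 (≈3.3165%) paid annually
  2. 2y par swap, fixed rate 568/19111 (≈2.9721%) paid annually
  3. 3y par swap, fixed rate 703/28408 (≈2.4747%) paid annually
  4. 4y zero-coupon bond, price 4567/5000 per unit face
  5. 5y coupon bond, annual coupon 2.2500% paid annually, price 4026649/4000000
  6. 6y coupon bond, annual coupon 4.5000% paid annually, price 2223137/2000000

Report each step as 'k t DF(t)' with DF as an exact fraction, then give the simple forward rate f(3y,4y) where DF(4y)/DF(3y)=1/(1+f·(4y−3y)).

step 1 [1y] swap r/1=321/9679: DF=(1 − 321/9679·(0))/(1+321/9679) = 9679/10000 ≈ 0.967900
step 2 [2y] swap r/1=568/19111: DF=(1 − 568/19111·(0.967900))/(1+568/19111) = 1179/1250 ≈ 0.943200
step 3 [3y] swap r/1=703/28408: DF=(1 − 703/28408·(0.967900+0.943200))/(1+703/28408) = 9297/10000 ≈ 0.929700
step 4 [4y] zero: DF = P = 4567/5000 ≈ 0.913400
step 5 [5y] bond c/1=9/400: DF=(4026649/4000000 − 9/400·(0.967900+0.943200+0.929700+0.913400))/(1+9/400) = 9019/10000 ≈ 0.901900
step 6 [6y] bond c/1=9/200: DF=(2223137/2000000 − 9/200·(0.967900+0.943200+0.929700+0.913400+0.901900))/(1+9/200) = 1079/1250 ≈ 0.863200

1 1 9679/10000
2 2 1179/1250
3 3 9297/10000
4 4 4567/5000
5 5 9019/10000
6 6 1079/1250
f(3y,4y) = ((9297/10000)/(4567/5000) − 1)/(1) = 163/9134 ≈ 1.7845%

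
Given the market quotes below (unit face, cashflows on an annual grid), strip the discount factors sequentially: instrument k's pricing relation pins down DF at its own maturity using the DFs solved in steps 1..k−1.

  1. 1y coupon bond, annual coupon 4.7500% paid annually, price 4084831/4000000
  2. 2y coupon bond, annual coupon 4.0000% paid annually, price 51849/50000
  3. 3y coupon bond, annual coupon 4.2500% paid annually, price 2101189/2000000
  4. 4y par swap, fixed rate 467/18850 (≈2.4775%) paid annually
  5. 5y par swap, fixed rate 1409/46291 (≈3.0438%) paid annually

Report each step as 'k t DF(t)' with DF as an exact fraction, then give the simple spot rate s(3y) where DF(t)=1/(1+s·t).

step 1 [1y] bond c/1=19/400: DF=(4084831/4000000 − 19/400·(0))/(1+19/400) = 9749/10000 ≈ 0.974900
step 2 [2y] bond c/1=1/25: DF=(51849/50000 − 1/25·(0.974900))/(1+1/25) = 2399/2500 ≈ 0.959600
step 3 [3y] bond c/1=17/400: DF=(2101189/2000000 − 17/400·(0.974900+0.959600))/(1+17/400) = 9289/10000 ≈ 0.928900
step 4 [4y] swap r/1=467/18850: DF=(1 − 467/18850·(0.974900+0.959600+0.928900))/(1+467/18850) = 4533/5000 ≈ 0.906600
step 5 [5y] swap r/1=1409/46291: DF=(1 − 1409/46291·(0.974900+0.959600+0.928900+0.906600))/(1+1409/46291) = 8591/10000 ≈ 0.859100

1 1 9749/10000
2 2 2399/2500
3 3 9289/10000
4 4 4533/5000
5 5 8591/10000
s(3y) = (1/(9289/10000) − 1)/(3) = 237/9289 ≈ 2.5514%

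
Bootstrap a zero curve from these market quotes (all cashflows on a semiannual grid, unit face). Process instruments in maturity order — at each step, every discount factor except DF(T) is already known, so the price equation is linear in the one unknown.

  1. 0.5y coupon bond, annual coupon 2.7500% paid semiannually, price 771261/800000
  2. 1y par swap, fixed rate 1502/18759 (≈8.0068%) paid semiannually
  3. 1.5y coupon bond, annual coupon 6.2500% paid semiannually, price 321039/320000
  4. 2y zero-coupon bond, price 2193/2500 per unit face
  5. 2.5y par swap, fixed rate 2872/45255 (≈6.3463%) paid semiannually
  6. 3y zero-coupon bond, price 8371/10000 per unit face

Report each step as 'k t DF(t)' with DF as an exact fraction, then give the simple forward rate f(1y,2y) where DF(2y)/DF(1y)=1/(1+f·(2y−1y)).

1 1/2 951/1000
2 1 9249/10000
3 3/2 229/250
4 2 2193/2500
5 5/2 2141/2500
6 3 8371/10000
f(1y,2y) = ((9249/10000)/(2193/2500) − 1)/(1) = 159/2924 ≈ 5.4378%

step 1 [0.5y] bond c/2=11/800: DF=(771261/800000 − 11/800·(0))/(1+11/800) = 951/1000 ≈ 0.951000
step 2 [1y] swap r/2=751/18759: DF=(1 − 751/18759·(0.951000))/(1+751/18759) = 9249/10000 ≈ 0.924900
step 3 [1.5y] bond c/2=1/32: DF=(321039/320000 − 1/32·(0.951000+0.924900))/(1+1/32) = 229/250 ≈ 0.916000
step 4 [2y] zero: DF = P = 2193/2500 ≈ 0.877200
step 5 [2.5y] swap r/2=1436/45255: DF=(1 − 1436/45255·(0.951000+0.924900+0.916000+0.877200))/(1+1436/45255) = 2141/2500 ≈ 0.856400
step 6 [3y] zero: DF = P = 8371/10000 ≈ 0.837100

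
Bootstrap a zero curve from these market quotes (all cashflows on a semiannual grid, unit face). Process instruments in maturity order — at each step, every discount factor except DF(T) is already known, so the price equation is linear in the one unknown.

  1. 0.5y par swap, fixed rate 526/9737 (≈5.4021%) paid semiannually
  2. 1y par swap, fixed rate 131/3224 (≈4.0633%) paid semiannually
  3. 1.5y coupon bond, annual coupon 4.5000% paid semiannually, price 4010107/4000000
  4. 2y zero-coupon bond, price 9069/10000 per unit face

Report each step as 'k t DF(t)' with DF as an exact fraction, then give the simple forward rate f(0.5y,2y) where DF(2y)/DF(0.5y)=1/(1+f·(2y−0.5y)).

step 1 [0.5y] swap r/2=263/9737: DF=(1 − 263/9737·(0))/(1+263/9737) = 9737/10000 ≈ 0.973700
step 2 [1y] swap r/2=131/6448: DF=(1 − 131/6448·(0.973700))/(1+131/6448) = 9607/10000 ≈ 0.960700
step 3 [1.5y] bond c/2=9/400: DF=(4010107/4000000 − 9/400·(0.973700+0.960700))/(1+9/400) = 9379/10000 ≈ 0.937900
step 4 [2y] zero: DF = P = 9069/10000 ≈ 0.906900

1 1/2 9737/10000
2 1 9607/10000
3 3/2 9379/10000
4 2 9069/10000
f(0.5y,2y) = ((9737/10000)/(9069/10000) − 1)/(3/2) = 1336/27207 ≈ 4.9105%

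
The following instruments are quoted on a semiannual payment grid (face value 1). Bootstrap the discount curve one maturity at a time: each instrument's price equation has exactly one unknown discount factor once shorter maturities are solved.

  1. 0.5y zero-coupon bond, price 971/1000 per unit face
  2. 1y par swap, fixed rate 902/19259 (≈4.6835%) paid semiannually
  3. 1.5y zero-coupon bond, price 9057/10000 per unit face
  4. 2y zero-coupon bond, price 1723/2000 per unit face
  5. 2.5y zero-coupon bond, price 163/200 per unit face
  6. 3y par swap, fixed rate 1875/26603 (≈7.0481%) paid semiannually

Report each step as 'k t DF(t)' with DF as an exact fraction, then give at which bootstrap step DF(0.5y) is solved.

1 1/2 971/1000
2 1 9549/10000
3 3/2 9057/10000
4 2 1723/2000
5 5/2 163/200
6 3 13/16
DF(0.5y) is solved at step 1

step 1 [0.5y] zero: DF = P = 971/1000 ≈ 0.971000
step 2 [1y] swap r/2=451/19259: DF=(1 − 451/19259·(0.971000))/(1+451/19259) = 9549/10000 ≈ 0.954900
step 3 [1.5y] zero: DF = P = 9057/10000 ≈ 0.905700
step 4 [2y] zero: DF = P = 1723/2000 ≈ 0.861500
step 5 [2.5y] zero: DF = P = 163/200 ≈ 0.815000
step 6 [3y] swap r/2=1875/53206: DF=(1 − 1875/53206·(0.971000+0.954900+0.905700+0.861500+0.815000))/(1+1875/53206) = 13/16 ≈ 0.812500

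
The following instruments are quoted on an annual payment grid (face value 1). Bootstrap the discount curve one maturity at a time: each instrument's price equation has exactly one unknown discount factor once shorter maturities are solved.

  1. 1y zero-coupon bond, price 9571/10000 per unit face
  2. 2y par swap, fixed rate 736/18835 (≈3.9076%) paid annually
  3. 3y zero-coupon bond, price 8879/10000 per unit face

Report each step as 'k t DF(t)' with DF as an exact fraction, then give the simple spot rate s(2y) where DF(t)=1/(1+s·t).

1 1 9571/10000
2 2 579/625
3 3 8879/10000
s(2y) = (1/(579/625) − 1)/(2) = 23/579 ≈ 3.9724%

step 1 [1y] zero: DF = P = 9571/10000 ≈ 0.957100
step 2 [2y] swap r/1=736/18835: DF=(1 − 736/18835·(0.957100))/(1+736/18835) = 579/625 ≈ 0.926400
step 3 [3y] zero: DF = P = 8879/10000 ≈ 0.887900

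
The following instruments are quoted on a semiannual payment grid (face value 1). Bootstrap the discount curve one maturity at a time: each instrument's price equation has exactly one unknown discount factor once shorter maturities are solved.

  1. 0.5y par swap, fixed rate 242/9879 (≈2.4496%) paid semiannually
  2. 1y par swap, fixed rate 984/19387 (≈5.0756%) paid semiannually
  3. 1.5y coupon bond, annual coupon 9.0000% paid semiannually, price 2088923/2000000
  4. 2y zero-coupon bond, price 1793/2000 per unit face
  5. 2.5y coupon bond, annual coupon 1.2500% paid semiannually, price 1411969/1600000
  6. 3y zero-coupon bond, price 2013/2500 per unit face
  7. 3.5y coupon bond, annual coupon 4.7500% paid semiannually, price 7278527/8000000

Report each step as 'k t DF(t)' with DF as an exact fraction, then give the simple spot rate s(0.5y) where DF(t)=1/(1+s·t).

1 1/2 9879/10000
2 1 2377/2500
3 3/2 229/250
4 2 1793/2000
5 5/2 8537/10000
6 3 2013/2500
7 7/2 477/625
s(0.5y) = (1/(9879/10000) − 1)/(1/2) = 242/9879 ≈ 2.4496%

step 1 [0.5y] swap r/2=121/9879: DF=(1 − 121/9879·(0))/(1+121/9879) = 9879/10000 ≈ 0.987900
step 2 [1y] swap r/2=492/19387: DF=(1 − 492/19387·(0.987900))/(1+492/19387) = 2377/2500 ≈ 0.950800
step 3 [1.5y] bond c/2=9/200: DF=(2088923/2000000 − 9/200·(0.987900+0.950800))/(1+9/200) = 229/250 ≈ 0.916000
step 4 [2y] zero: DF = P = 1793/2000 ≈ 0.896500
step 5 [2.5y] bond c/2=1/160: DF=(1411969/1600000 − 1/160·(0.987900+0.950800+0.916000+0.896500))/(1+1/160) = 8537/10000 ≈ 0.853700
step 6 [3y] zero: DF = P = 2013/2500 ≈ 0.805200
step 7 [3.5y] bond c/2=19/800: DF=(7278527/8000000 − 19/800·(0.987900+0.950800+0.916000+0.896500+0.853700+0.805200))/(1+19/800) = 477/625 ≈ 0.763200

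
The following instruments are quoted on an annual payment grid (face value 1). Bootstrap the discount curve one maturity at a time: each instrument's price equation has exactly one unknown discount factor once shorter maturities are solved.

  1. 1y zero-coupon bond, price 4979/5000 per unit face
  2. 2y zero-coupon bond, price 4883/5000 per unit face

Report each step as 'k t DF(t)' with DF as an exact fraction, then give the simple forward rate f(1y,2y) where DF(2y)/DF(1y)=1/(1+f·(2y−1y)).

1 1 4979/5000
2 2 4883/5000
f(1y,2y) = ((4979/5000)/(4883/5000) − 1)/(1) = 96/4883 ≈ 1.9660%

step 1 [1y] zero: DF = P = 4979/5000 ≈ 0.995800
step 2 [2y] zero: DF = P = 4883/5000 ≈ 0.976600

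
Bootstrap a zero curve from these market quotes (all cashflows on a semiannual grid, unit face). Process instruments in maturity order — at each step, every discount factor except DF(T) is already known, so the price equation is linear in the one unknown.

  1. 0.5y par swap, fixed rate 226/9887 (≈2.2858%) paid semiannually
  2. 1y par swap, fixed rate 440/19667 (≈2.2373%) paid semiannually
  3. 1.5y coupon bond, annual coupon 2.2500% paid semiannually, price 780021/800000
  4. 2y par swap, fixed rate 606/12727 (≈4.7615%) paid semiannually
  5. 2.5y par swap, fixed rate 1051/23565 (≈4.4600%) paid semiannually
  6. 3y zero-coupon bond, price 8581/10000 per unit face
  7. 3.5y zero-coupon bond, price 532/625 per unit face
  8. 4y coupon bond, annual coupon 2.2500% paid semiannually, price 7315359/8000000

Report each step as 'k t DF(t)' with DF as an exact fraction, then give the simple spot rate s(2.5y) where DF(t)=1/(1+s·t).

1 1/2 9887/10000
2 1 489/500
3 3/2 9423/10000
4 2 9091/10000
5 5/2 8949/10000
6 3 8581/10000
7 7/2 532/625
8 4 1041/1250
s(2.5y) = (1/(8949/10000) − 1)/(5/2) = 2102/44745 ≈ 4.6977%

step 1 [0.5y] swap r/2=113/9887: DF=(1 − 113/9887·(0))/(1+113/9887) = 9887/10000 ≈ 0.988700
step 2 [1y] swap r/2=220/19667: DF=(1 − 220/19667·(0.988700))/(1+220/19667) = 489/500 ≈ 0.978000
step 3 [1.5y] bond c/2=9/800: DF=(780021/800000 − 9/800·(0.988700+0.978000))/(1+9/800) = 9423/10000 ≈ 0.942300
step 4 [2y] swap r/2=303/12727: DF=(1 − 303/12727·(0.988700+0.978000+0.942300))/(1+303/12727) = 9091/10000 ≈ 0.909100
step 5 [2.5y] swap r/2=1051/47130: DF=(1 − 1051/47130·(0.988700+0.978000+0.942300+0.909100))/(1+1051/47130) = 8949/10000 ≈ 0.894900
step 6 [3y] zero: DF = P = 8581/10000 ≈ 0.858100
step 7 [3.5y] zero: DF = P = 532/625 ≈ 0.851200
step 8 [4y] bond c/2=9/800: DF=(7315359/8000000 − 9/800·(0.988700+0.978000+0.942300+0.909100+0.894900+0.858100+0.851200))/(1+9/800) = 1041/1250 ≈ 0.832800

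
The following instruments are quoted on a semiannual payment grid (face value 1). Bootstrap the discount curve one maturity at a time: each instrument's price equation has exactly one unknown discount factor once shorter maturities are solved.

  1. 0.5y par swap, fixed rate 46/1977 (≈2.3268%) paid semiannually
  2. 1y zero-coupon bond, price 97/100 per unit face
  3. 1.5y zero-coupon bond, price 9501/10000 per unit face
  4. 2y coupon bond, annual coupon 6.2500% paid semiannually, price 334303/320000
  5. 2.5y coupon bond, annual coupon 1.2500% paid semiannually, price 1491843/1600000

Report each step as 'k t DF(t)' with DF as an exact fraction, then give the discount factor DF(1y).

step 1 [0.5y] swap r/2=23/1977: DF=(1 − 23/1977·(0))/(1+23/1977) = 1977/2000 ≈ 0.988500
step 2 [1y] zero: DF = P = 97/100 ≈ 0.970000
step 3 [1.5y] zero: DF = P = 9501/10000 ≈ 0.950100
step 4 [2y] bond c/2=1/32: DF=(334303/320000 − 1/32·(0.988500+0.970000+0.950100))/(1+1/32) = 9249/10000 ≈ 0.924900
step 5 [2.5y] bond c/2=1/160: DF=(1491843/1600000 − 1/160·(0.988500+0.970000+0.950100+0.924900))/(1+1/160) = 2257/2500 ≈ 0.902800

1 1/2 1977/2000
2 1 97/100
3 3/2 9501/10000
4 2 9249/10000
5 5/2 2257/2500
DF(1y) = 97/100 ≈ 0.970000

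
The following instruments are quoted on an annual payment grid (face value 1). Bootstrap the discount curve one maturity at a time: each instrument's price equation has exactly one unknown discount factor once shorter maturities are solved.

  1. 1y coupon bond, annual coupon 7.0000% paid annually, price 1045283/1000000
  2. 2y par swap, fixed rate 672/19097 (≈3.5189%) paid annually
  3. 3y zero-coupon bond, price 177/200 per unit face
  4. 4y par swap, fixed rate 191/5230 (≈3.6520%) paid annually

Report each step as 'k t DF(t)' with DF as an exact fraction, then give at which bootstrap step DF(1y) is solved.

step 1 [1y] bond c/1=7/100: DF=(1045283/1000000 − 7/100·(0))/(1+7/100) = 9769/10000 ≈ 0.976900
step 2 [2y] swap r/1=672/19097: DF=(1 − 672/19097·(0.976900))/(1+672/19097) = 583/625 ≈ 0.932800
step 3 [3y] zero: DF = P = 177/200 ≈ 0.885000
step 4 [4y] swap r/1=191/5230: DF=(1 − 191/5230·(0.976900+0.932800+0.885000))/(1+191/5230) = 8663/10000 ≈ 0.866300

1 1 9769/10000
2 2 583/625
3 3 177/200
4 4 8663/10000
DF(1y) is solved at step 1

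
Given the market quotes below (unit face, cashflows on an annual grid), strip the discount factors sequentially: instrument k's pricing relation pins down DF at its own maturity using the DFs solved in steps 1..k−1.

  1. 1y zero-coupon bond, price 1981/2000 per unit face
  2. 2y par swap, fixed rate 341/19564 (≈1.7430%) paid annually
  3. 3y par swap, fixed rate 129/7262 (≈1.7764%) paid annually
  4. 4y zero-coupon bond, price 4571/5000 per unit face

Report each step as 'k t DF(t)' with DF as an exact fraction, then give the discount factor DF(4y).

step 1 [1y] zero: DF = P = 1981/2000 ≈ 0.990500
step 2 [2y] swap r/1=341/19564: DF=(1 − 341/19564·(0.990500))/(1+341/19564) = 9659/10000 ≈ 0.965900
step 3 [3y] swap r/1=129/7262: DF=(1 − 129/7262·(0.990500+0.965900))/(1+129/7262) = 2371/2500 ≈ 0.948400
step 4 [4y] zero: DF = P = 4571/5000 ≈ 0.914200

1 1 1981/2000
2 2 9659/10000
3 3 2371/2500
4 4 4571/5000
DF(4y) = 4571/5000 ≈ 0.914200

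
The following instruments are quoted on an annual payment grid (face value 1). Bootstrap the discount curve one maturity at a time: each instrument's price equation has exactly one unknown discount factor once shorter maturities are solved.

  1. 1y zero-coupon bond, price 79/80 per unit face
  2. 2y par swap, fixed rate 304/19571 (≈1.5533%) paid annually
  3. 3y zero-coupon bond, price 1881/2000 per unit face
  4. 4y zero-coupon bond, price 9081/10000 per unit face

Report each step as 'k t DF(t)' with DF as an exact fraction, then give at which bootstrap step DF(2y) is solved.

step 1 [1y] zero: DF = P = 79/80 ≈ 0.987500
step 2 [2y] swap r/1=304/19571: DF=(1 − 304/19571·(0.987500))/(1+304/19571) = 606/625 ≈ 0.969600
step 3 [3y] zero: DF = P = 1881/2000 ≈ 0.940500
step 4 [4y] zero: DF = P = 9081/10000 ≈ 0.908100

1 1 79/80
2 2 606/625
3 3 1881/2000
4 4 9081/10000
DF(2y) is solved at step 2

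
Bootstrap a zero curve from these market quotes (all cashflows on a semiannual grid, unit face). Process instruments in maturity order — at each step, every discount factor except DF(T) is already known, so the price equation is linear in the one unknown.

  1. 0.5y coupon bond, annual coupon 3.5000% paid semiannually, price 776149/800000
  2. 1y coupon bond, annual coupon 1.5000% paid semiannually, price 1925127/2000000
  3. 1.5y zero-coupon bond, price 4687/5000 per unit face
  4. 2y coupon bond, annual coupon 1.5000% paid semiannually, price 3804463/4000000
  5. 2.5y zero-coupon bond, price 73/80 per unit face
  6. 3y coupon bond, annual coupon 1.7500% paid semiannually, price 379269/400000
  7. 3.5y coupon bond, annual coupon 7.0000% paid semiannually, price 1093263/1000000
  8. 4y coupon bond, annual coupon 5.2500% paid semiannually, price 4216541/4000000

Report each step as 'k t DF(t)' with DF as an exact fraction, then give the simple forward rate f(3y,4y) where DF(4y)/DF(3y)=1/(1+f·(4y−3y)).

step 1 [0.5y] bond c/2=7/400: DF=(776149/800000 − 7/400·(0))/(1+7/400) = 1907/2000 ≈ 0.953500
step 2 [1y] bond c/2=3/400: DF=(1925127/2000000 − 3/400·(0.953500))/(1+3/400) = 9483/10000 ≈ 0.948300
step 3 [1.5y] zero: DF = P = 4687/5000 ≈ 0.937400
step 4 [2y] bond c/2=3/400: DF=(3804463/4000000 − 3/400·(0.953500+0.948300+0.937400))/(1+3/400) = 9229/10000 ≈ 0.922900
step 5 [2.5y] zero: DF = P = 73/80 ≈ 0.912500
step 6 [3y] bond c/2=7/800: DF=(379269/400000 − 7/800·(0.953500+0.948300+0.937400+0.922900+0.912500))/(1+7/800) = 4497/5000 ≈ 0.899400
step 7 [3.5y] bond c/2=7/200: DF=(1093263/1000000 − 7/200·(0.953500+0.948300+0.937400+0.922900+0.912500+0.899400))/(1+7/200) = 4339/5000 ≈ 0.867800
step 8 [4y] bond c/2=21/800: DF=(4216541/4000000 − 21/800·(0.953500+0.948300+0.937400+0.922900+0.912500+0.899400+0.867800))/(1+21/800) = 539/625 ≈ 0.862400

1 1/2 1907/2000
2 1 9483/10000
3 3/2 4687/5000
4 2 9229/10000
5 5/2 73/80
6 3 4497/5000
7 7/2 4339/5000
8 4 539/625
f(3y,4y) = ((4497/5000)/(539/625) − 1)/(1) = 185/4312 ≈ 4.2904%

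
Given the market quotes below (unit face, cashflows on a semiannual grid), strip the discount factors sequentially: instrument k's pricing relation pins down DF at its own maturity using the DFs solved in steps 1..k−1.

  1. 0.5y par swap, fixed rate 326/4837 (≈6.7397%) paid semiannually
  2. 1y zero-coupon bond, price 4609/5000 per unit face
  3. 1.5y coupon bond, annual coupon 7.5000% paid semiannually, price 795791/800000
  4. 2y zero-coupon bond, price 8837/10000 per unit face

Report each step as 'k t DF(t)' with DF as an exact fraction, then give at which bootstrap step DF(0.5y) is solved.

step 1 [0.5y] swap r/2=163/4837: DF=(1 − 163/4837·(0))/(1+163/4837) = 4837/5000 ≈ 0.967400
step 2 [1y] zero: DF = P = 4609/5000 ≈ 0.921800
step 3 [1.5y] bond c/2=3/80: DF=(795791/800000 − 3/80·(0.967400+0.921800))/(1+3/80) = 1781/2000 ≈ 0.890500
step 4 [2y] zero: DF = P = 8837/10000 ≈ 0.883700

1 1/2 4837/5000
2 1 4609/5000
3 3/2 1781/2000
4 2 8837/10000
DF(0.5y) is solved at step 1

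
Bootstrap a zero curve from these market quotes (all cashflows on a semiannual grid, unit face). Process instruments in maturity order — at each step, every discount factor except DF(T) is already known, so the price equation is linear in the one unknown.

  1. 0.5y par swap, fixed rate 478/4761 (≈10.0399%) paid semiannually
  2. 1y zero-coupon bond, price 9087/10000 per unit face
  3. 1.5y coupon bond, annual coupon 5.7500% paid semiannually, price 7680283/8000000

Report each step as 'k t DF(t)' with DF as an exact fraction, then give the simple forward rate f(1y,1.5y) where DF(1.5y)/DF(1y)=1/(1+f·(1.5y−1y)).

step 1 [0.5y] swap r/2=239/4761: DF=(1 − 239/4761·(0))/(1+239/4761) = 4761/5000 ≈ 0.952200
step 2 [1y] zero: DF = P = 9087/10000 ≈ 0.908700
step 3 [1.5y] bond c/2=23/800: DF=(7680283/8000000 − 23/800·(0.952200+0.908700))/(1+23/800) = 2203/2500 ≈ 0.881200

1 1/2 4761/5000
2 1 9087/10000
3 3/2 2203/2500
f(1y,1.5y) = ((9087/10000)/(2203/2500) − 1)/(1/2) = 275/4406 ≈ 6.2415%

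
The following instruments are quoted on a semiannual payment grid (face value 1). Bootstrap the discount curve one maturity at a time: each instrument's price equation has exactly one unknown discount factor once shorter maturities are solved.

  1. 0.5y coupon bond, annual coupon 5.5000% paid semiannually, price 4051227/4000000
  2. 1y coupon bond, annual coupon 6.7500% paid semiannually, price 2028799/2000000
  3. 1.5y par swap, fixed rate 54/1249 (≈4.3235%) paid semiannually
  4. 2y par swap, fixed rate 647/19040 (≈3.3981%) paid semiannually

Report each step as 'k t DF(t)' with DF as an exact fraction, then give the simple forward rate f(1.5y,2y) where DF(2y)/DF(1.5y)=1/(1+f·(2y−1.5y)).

step 1 [0.5y] bond c/2=11/400: DF=(4051227/4000000 − 11/400·(0))/(1+11/400) = 9857/10000 ≈ 0.985700
step 2 [1y] bond c/2=27/800: DF=(2028799/2000000 − 27/800·(0.985700))/(1+27/800) = 9491/10000 ≈ 0.949100
step 3 [1.5y] swap r/2=27/1249: DF=(1 − 27/1249·(0.985700+0.949100))/(1+27/1249) = 9379/10000 ≈ 0.937900
step 4 [2y] swap r/2=647/38080: DF=(1 − 647/38080·(0.985700+0.949100+0.937900))/(1+647/38080) = 9353/10000 ≈ 0.935300

1 1/2 9857/10000
2 1 9491/10000
3 3/2 9379/10000
4 2 9353/10000
f(1.5y,2y) = ((9379/10000)/(9353/10000) − 1)/(1/2) = 52/9353 ≈ 0.5560%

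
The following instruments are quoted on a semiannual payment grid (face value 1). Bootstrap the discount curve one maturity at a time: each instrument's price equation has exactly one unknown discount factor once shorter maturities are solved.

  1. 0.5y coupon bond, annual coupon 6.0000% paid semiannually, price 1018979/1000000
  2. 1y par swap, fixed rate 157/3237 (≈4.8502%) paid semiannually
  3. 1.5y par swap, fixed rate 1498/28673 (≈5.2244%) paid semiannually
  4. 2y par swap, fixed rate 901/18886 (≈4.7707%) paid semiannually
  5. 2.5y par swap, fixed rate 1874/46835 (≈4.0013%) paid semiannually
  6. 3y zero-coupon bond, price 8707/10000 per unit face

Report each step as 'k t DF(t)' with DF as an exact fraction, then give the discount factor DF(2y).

step 1 [0.5y] bond c/2=3/100: DF=(1018979/1000000 − 3/100·(0))/(1+3/100) = 9893/10000 ≈ 0.989300
step 2 [1y] swap r/2=157/6474: DF=(1 − 157/6474·(0.989300))/(1+157/6474) = 9529/10000 ≈ 0.952900
step 3 [1.5y] swap r/2=749/28673: DF=(1 − 749/28673·(0.989300+0.952900))/(1+749/28673) = 9251/10000 ≈ 0.925100
step 4 [2y] swap r/2=901/37772: DF=(1 − 901/37772·(0.989300+0.952900+0.925100))/(1+901/37772) = 9099/10000 ≈ 0.909900
step 5 [2.5y] swap r/2=937/46835: DF=(1 − 937/46835·(0.989300+0.952900+0.925100+0.909900))/(1+937/46835) = 9063/10000 ≈ 0.906300
step 6 [3y] zero: DF = P = 8707/10000 ≈ 0.870700

1 1/2 9893/10000
2 1 9529/10000
3 3/2 9251/10000
4 2 9099/10000
5 5/2 9063/10000
6 3 8707/10000
DF(2y) = 9099/10000 ≈ 0.909900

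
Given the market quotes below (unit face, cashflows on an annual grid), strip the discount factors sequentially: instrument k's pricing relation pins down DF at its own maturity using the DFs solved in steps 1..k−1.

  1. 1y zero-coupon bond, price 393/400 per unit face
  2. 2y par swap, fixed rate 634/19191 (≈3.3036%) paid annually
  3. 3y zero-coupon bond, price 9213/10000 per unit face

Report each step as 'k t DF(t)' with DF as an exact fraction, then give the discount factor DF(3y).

step 1 [1y] zero: DF = P = 393/400 ≈ 0.982500
step 2 [2y] swap r/1=634/19191: DF=(1 − 634/19191·(0.982500))/(1+634/19191) = 4683/5000 ≈ 0.936600
step 3 [3y] zero: DF = P = 9213/10000 ≈ 0.921300

1 1 393/400
2 2 4683/5000
3 3 9213/10000
DF(3y) = 9213/10000 ≈ 0.921300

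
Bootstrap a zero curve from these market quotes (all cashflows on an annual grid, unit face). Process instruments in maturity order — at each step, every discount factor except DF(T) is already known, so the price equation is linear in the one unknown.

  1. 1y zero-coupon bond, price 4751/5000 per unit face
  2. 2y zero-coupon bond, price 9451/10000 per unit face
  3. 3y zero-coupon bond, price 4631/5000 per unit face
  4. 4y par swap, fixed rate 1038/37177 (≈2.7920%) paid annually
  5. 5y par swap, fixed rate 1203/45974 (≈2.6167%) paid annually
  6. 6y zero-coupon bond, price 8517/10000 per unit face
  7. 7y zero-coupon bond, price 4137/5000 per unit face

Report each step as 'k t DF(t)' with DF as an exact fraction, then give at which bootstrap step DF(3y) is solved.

1 1 4751/5000
2 2 9451/10000
3 3 4631/5000
4 4 4481/5000
5 5 8797/10000
6 6 8517/10000
7 7 4137/5000
DF(3y) is solved at step 3

step 1 [1y] zero: DF = P = 4751/5000 ≈ 0.950200
step 2 [2y] zero: DF = P = 9451/10000 ≈ 0.945100
step 3 [3y] zero: DF = P = 4631/5000 ≈ 0.926200
step 4 [4y] swap r/1=1038/37177: DF=(1 − 1038/37177·(0.950200+0.945100+0.926200))/(1+1038/37177) = 4481/5000 ≈ 0.896200
step 5 [5y] swap r/1=1203/45974: DF=(1 − 1203/45974·(0.950200+0.945100+0.926200+0.896200))/(1+1203/45974) = 8797/10000 ≈ 0.879700
step 6 [6y] zero: DF = P = 8517/10000 ≈ 0.851700
step 7 [7y] zero: DF = P = 4137/5000 ≈ 0.827400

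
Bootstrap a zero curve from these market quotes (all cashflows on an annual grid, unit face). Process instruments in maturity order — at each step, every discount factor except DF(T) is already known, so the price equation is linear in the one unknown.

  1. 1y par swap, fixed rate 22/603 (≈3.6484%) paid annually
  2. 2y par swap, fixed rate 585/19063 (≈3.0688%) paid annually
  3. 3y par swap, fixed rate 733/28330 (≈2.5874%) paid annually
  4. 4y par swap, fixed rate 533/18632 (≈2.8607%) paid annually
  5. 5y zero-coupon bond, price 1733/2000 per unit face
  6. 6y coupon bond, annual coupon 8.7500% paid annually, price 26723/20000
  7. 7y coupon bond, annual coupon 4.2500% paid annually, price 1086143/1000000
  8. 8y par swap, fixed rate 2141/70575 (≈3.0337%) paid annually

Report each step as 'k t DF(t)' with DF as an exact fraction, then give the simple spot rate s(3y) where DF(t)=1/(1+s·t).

step 1 [1y] swap r/1=22/603: DF=(1 − 22/603·(0))/(1+22/603) = 603/625 ≈ 0.964800
step 2 [2y] swap r/1=585/19063: DF=(1 − 585/19063·(0.964800))/(1+585/19063) = 1883/2000 ≈ 0.941500
step 3 [3y] swap r/1=733/28330: DF=(1 − 733/28330·(0.964800+0.941500))/(1+733/28330) = 9267/10000 ≈ 0.926700
step 4 [4y] swap r/1=533/18632: DF=(1 − 533/18632·(0.964800+0.941500+0.926700))/(1+533/18632) = 4467/5000 ≈ 0.893400
step 5 [5y] zero: DF = P = 1733/2000 ≈ 0.866500
step 6 [6y] bond c/1=7/80: DF=(26723/20000 − 7/80·(0.964800+0.941500+0.926700+0.893400+0.866500))/(1+7/80) = 8591/10000 ≈ 0.859100
step 7 [7y] bond c/1=17/400: DF=(1086143/1000000 − 17/400·(0.964800+0.941500+0.926700+0.893400+0.866500+0.859100))/(1+17/400) = 2049/2500 ≈ 0.819600
step 8 [8y] swap r/1=2141/70575: DF=(1 − 2141/70575·(0.964800+0.941500+0.926700+0.893400+0.866500+0.859100+0.819600))/(1+2141/70575) = 7859/10000 ≈ 0.785900

1 1 603/625
2 2 1883/2000
3 3 9267/10000
4 4 4467/5000
5 5 1733/2000
6 6 8591/10000
7 7 2049/2500
8 8 7859/10000
s(3y) = (1/(9267/10000) − 1)/(3) = 733/27801 ≈ 2.6366%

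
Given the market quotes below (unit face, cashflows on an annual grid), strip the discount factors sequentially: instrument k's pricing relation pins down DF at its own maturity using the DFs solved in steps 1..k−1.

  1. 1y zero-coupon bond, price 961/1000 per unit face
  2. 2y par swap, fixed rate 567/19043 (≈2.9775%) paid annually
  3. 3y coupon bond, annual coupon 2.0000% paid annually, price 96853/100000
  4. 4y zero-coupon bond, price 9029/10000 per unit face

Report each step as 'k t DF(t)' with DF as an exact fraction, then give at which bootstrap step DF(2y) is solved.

1 1 961/1000
2 2 9433/10000
3 3 4561/5000
4 4 9029/10000
DF(2y) is solved at step 2

step 1 [1y] zero: DF = P = 961/1000 ≈ 0.961000
step 2 [2y] swap r/1=567/19043: DF=(1 − 567/19043·(0.961000))/(1+567/19043) = 9433/10000 ≈ 0.943300
step 3 [3y] bond c/1=1/50: DF=(96853/100000 − 1/50·(0.961000+0.943300))/(1+1/50) = 4561/5000 ≈ 0.912200
step 4 [4y] zero: DF = P = 9029/10000 ≈ 0.902900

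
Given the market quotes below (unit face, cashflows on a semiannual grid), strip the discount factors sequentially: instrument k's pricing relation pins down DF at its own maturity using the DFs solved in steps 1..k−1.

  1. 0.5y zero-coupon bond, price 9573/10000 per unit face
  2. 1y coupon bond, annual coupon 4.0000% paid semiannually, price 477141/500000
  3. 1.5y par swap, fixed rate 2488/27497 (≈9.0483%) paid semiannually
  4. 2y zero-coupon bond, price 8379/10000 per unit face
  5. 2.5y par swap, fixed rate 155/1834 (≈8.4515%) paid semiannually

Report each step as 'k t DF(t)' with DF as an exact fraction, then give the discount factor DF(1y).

1 1/2 9573/10000
2 1 573/625
3 3/2 2189/2500
4 2 8379/10000
5 5/2 407/500
DF(1y) = 573/625 ≈ 0.916800

step 1 [0.5y] zero: DF = P = 9573/10000 ≈ 0.957300
step 2 [1y] bond c/2=1/50: DF=(477141/500000 − 1/50·(0.957300))/(1+1/50) = 573/625 ≈ 0.916800
step 3 [1.5y] swap r/2=1244/27497: DF=(1 − 1244/27497·(0.957300+0.916800))/(1+1244/27497) = 2189/2500 ≈ 0.875600
step 4 [2y] zero: DF = P = 8379/10000 ≈ 0.837900
step 5 [2.5y] swap r/2=155/3668: DF=(1 − 155/3668·(0.957300+0.916800+0.875600+0.837900))/(1+155/3668) = 407/500 ≈ 0.814000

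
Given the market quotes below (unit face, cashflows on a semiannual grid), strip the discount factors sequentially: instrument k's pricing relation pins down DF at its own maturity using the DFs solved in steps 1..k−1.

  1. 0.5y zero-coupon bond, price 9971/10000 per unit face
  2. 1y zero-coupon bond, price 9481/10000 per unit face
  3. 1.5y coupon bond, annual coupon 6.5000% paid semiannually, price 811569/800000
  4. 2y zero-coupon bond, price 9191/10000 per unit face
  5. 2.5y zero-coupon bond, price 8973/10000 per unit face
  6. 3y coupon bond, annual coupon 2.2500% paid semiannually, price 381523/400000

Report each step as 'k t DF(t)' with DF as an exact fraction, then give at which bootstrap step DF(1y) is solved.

step 1 [0.5y] zero: DF = P = 9971/10000 ≈ 0.997100
step 2 [1y] zero: DF = P = 9481/10000 ≈ 0.948100
step 3 [1.5y] bond c/2=13/400: DF=(811569/800000 − 13/400·(0.997100+0.948100))/(1+13/400) = 9213/10000 ≈ 0.921300
step 4 [2y] zero: DF = P = 9191/10000 ≈ 0.919100
step 5 [2.5y] zero: DF = P = 8973/10000 ≈ 0.897300
step 6 [3y] bond c/2=9/800: DF=(381523/400000 − 9/800·(0.997100+0.948100+0.921300+0.919100+0.897300))/(1+9/800) = 8911/10000 ≈ 0.891100

1 1/2 9971/10000
2 1 9481/10000
3 3/2 9213/10000
4 2 9191/10000
5 5/2 8973/10000
6 3 8911/10000
DF(1y) is solved at step 2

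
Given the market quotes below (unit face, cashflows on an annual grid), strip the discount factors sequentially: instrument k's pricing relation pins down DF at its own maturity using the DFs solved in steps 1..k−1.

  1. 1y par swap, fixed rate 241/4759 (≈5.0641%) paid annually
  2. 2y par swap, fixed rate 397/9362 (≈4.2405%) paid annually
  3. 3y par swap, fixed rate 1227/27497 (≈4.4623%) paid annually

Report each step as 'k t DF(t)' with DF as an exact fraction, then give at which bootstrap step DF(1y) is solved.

1 1 4759/5000
2 2 4603/5000
3 3 8773/10000
DF(1y) is solved at step 1

step 1 [1y] swap r/1=241/4759: DF=(1 − 241/4759·(0))/(1+241/4759) = 4759/5000 ≈ 0.951800
step 2 [2y] swap r/1=397/9362: DF=(1 − 397/9362·(0.951800))/(1+397/9362) = 4603/5000 ≈ 0.920600
step 3 [3y] swap r/1=1227/27497: DF=(1 − 1227/27497·(0.951800+0.920600))/(1+1227/27497) = 8773/10000 ≈ 0.877300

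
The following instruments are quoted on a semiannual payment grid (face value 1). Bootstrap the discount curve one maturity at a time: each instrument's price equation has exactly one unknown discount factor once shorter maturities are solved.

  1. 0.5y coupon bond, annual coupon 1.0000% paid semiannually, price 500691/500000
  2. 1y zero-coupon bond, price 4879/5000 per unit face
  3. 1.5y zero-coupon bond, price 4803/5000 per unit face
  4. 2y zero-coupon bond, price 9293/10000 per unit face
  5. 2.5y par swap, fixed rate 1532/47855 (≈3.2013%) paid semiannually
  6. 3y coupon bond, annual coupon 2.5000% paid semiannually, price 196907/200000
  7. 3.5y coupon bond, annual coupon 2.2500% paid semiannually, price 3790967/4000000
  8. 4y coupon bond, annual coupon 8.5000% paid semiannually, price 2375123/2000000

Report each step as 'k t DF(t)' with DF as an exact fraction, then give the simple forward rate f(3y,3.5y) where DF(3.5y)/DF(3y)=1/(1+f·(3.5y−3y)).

step 1 [0.5y] bond c/2=1/200: DF=(500691/500000 − 1/200·(0))/(1+1/200) = 2491/2500 ≈ 0.996400
step 2 [1y] zero: DF = P = 4879/5000 ≈ 0.975800
step 3 [1.5y] zero: DF = P = 4803/5000 ≈ 0.960600
step 4 [2y] zero: DF = P = 9293/10000 ≈ 0.929300
step 5 [2.5y] swap r/2=766/47855: DF=(1 − 766/47855·(0.996400+0.975800+0.960600+0.929300))/(1+766/47855) = 4617/5000 ≈ 0.923400
step 6 [3y] bond c/2=1/80: DF=(196907/200000 − 1/80·(0.996400+0.975800+0.960600+0.929300+0.923400))/(1+1/80) = 9133/10000 ≈ 0.913300
step 7 [3.5y] bond c/2=9/800: DF=(3790967/4000000 − 9/800·(0.996400+0.975800+0.960600+0.929300+0.923400+0.913300))/(1+9/800) = 4369/5000 ≈ 0.873800
step 8 [4y] bond c/2=17/400: DF=(2375123/2000000 − 17/400·(0.996400+0.975800+0.960600+0.929300+0.923400+0.913300+0.873800))/(1+17/400) = 1089/1250 ≈ 0.871200

1 1/2 2491/2500
2 1 4879/5000
3 3/2 4803/5000
4 2 9293/10000
5 5/2 4617/5000
6 3 9133/10000
7 7/2 4369/5000
8 4 1089/1250
f(3y,3.5y) = ((9133/10000)/(4369/5000) − 1)/(1/2) = 395/4369 ≈ 9.0410%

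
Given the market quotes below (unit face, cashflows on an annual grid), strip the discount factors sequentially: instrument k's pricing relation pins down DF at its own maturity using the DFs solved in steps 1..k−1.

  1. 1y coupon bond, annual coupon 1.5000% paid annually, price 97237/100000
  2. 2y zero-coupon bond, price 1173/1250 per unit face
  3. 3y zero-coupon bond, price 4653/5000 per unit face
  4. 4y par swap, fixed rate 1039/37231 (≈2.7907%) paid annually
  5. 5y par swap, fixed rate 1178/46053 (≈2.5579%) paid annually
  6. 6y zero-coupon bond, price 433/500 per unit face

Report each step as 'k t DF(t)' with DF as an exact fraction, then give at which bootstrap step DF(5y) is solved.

1 1 479/500
2 2 1173/1250
3 3 4653/5000
4 4 8961/10000
5 5 4411/5000
6 6 433/500
DF(5y) is solved at step 5

step 1 [1y] bond c/1=3/200: DF=(97237/100000 − 3/200·(0))/(1+3/200) = 479/500 ≈ 0.958000
step 2 [2y] zero: DF = P = 1173/1250 ≈ 0.938400
step 3 [3y] zero: DF = P = 4653/5000 ≈ 0.930600
step 4 [4y] swap r/1=1039/37231: DF=(1 − 1039/37231·(0.958000+0.938400+0.930600))/(1+1039/37231) = 8961/10000 ≈ 0.896100
step 5 [5y] swap r/1=1178/46053: DF=(1 − 1178/46053·(0.958000+0.938400+0.930600+0.896100))/(1+1178/46053) = 4411/5000 ≈ 0.882200
step 6 [6y] zero: DF = P = 433/500 ≈ 0.866000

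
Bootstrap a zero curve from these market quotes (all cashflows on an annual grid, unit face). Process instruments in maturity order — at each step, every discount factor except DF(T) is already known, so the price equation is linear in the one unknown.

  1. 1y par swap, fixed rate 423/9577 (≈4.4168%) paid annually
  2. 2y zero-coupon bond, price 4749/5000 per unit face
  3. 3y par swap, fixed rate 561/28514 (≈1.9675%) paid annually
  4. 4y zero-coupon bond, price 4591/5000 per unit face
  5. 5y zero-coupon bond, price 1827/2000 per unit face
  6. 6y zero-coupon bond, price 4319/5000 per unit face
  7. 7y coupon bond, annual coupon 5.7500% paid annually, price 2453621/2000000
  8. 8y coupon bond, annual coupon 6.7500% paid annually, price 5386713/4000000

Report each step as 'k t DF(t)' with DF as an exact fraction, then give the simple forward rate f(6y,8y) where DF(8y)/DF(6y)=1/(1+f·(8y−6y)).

1 1 9577/10000
2 2 4749/5000
3 3 9439/10000
4 4 4591/5000
5 5 1827/2000
6 6 4319/5000
7 7 1717/2000
8 8 1713/2000
f(6y,8y) = ((4319/5000)/(1713/2000) − 1)/(2) = 73/17130 ≈ 0.4262%

step 1 [1y] swap r/1=423/9577: DF=(1 − 423/9577·(0))/(1+423/9577) = 9577/10000 ≈ 0.957700
step 2 [2y] zero: DF = P = 4749/5000 ≈ 0.949800
step 3 [3y] swap r/1=561/28514: DF=(1 − 561/28514·(0.957700+0.949800))/(1+561/28514) = 9439/10000 ≈ 0.943900
step 4 [4y] zero: DF = P = 4591/5000 ≈ 0.918200
step 5 [5y] zero: DF = P = 1827/2000 ≈ 0.913500
step 6 [6y] zero: DF = P = 4319/5000 ≈ 0.863800
step 7 [7y] bond c/1=23/400: DF=(2453621/2000000 − 23/400·(0.957700+0.949800+0.943900+0.918200+0.913500+0.863800))/(1+23/400) = 1717/2000 ≈ 0.858500
step 8 [8y] bond c/1=27/400: DF=(5386713/4000000 − 27/400·(0.957700+0.949800+0.943900+0.918200+0.913500+0.863800+0.858500))/(1+27/400) = 1713/2000 ≈ 0.856500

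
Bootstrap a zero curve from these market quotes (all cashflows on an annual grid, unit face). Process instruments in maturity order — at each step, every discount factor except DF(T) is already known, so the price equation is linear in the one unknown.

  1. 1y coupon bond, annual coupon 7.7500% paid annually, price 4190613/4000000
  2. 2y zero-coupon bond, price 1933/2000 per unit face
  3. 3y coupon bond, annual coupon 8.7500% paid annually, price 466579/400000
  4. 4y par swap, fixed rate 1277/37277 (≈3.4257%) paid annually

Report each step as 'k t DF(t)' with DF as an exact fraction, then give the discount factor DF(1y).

step 1 [1y] bond c/1=31/400: DF=(4190613/4000000 − 31/400·(0))/(1+31/400) = 9723/10000 ≈ 0.972300
step 2 [2y] zero: DF = P = 1933/2000 ≈ 0.966500
step 3 [3y] bond c/1=7/80: DF=(466579/400000 − 7/80·(0.972300+0.966500))/(1+7/80) = 4583/5000 ≈ 0.916600
step 4 [4y] swap r/1=1277/37277: DF=(1 − 1277/37277·(0.972300+0.966500+0.916600))/(1+1277/37277) = 8723/10000 ≈ 0.872300

1 1 9723/10000
2 2 1933/2000
3 3 4583/5000
4 4 8723/10000
DF(1y) = 9723/10000 ≈ 0.972300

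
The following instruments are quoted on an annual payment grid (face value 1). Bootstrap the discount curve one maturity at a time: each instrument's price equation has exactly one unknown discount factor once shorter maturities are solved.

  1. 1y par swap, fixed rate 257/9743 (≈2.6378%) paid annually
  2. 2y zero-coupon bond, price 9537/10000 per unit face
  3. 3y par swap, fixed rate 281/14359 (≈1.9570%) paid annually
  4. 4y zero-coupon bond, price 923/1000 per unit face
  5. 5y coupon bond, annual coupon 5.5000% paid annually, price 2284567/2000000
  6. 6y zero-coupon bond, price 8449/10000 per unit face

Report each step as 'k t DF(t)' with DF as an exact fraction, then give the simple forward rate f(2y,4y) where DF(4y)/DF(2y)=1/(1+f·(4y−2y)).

1 1 9743/10000
2 2 9537/10000
3 3 4719/5000
4 4 923/1000
5 5 8849/10000
6 6 8449/10000
f(2y,4y) = ((9537/10000)/(923/1000) − 1)/(2) = 307/18460 ≈ 1.6631%

step 1 [1y] swap r/1=257/9743: DF=(1 − 257/9743·(0))/(1+257/9743) = 9743/10000 ≈ 0.974300
step 2 [2y] zero: DF = P = 9537/10000 ≈ 0.953700
step 3 [3y] swap r/1=281/14359: DF=(1 − 281/14359·(0.974300+0.953700))/(1+281/14359) = 4719/5000 ≈ 0.943800
step 4 [4y] zero: DF = P = 923/1000 ≈ 0.923000
step 5 [5y] bond c/1=11/200: DF=(2284567/2000000 − 11/200·(0.974300+0.953700+0.943800+0.923000))/(1+11/200) = 8849/10000 ≈ 0.884900
step 6 [6y] zero: DF = P = 8449/10000 ≈ 0.844900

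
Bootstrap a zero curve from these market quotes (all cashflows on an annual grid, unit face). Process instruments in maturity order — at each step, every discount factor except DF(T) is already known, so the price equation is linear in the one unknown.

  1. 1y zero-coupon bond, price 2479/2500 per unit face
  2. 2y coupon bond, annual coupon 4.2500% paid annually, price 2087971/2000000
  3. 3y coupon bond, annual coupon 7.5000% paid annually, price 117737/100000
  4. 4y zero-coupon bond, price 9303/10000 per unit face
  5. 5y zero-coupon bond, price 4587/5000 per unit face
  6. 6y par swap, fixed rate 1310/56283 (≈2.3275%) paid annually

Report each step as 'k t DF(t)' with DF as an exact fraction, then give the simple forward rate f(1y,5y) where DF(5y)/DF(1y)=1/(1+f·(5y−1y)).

1 1 2479/2500
2 2 961/1000
3 3 959/1000
4 4 9303/10000
5 5 4587/5000
6 6 869/1000
f(1y,5y) = ((2479/2500)/(4587/5000) − 1)/(4) = 371/18348 ≈ 2.0220%

step 1 [1y] zero: DF = P = 2479/2500 ≈ 0.991600
step 2 [2y] bond c/1=17/400: DF=(2087971/2000000 − 17/400·(0.991600))/(1+17/400) = 961/1000 ≈ 0.961000
step 3 [3y] bond c/1=3/40: DF=(117737/100000 − 3/40·(0.991600+0.961000))/(1+3/40) = 959/1000 ≈ 0.959000
step 4 [4y] zero: DF = P = 9303/10000 ≈ 0.930300
step 5 [5y] zero: DF = P = 4587/5000 ≈ 0.917400
step 6 [6y] swap r/1=1310/56283: DF=(1 − 1310/56283·(0.991600+0.961000+0.959000+0.930300+0.917400))/(1+1310/56283) = 869/1000 ≈ 0.869000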